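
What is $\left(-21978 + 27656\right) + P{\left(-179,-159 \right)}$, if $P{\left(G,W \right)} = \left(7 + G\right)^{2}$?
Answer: $35262$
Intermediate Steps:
$\left(-21978 + 27656\right) + P{\left(-179,-159 \right)} = \left(-21978 + 27656\right) + \left(7 - 179\right)^{2} = 5678 + \left(-172\right)^{2} = 5678 + 29584 = 35262$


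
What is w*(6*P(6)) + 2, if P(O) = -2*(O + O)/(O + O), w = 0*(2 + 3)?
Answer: 2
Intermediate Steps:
w = 0 (w = 0*5 = 0)
P(O) = -2 (P(O) = -2*2*O/(2*O) = -2*2*O*1/(2*O) = -2*1 = -2)
w*(6*P(6)) + 2 = 0*(6*(-2)) + 2 = 0*(-12) + 2 = 0 + 2 = 2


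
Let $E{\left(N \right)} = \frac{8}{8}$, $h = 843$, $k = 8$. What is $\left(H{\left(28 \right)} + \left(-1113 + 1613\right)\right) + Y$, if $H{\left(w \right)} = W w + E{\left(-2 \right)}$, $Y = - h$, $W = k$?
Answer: $-118$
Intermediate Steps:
$E{\left(N \right)} = 1$ ($E{\left(N \right)} = 8 \cdot \frac{1}{8} = 1$)
$W = 8$
$Y = -843$ ($Y = \left(-1\right) 843 = -843$)
$H{\left(w \right)} = 1 + 8 w$ ($H{\left(w \right)} = 8 w + 1 = 1 + 8 w$)
$\left(H{\left(28 \right)} + \left(-1113 + 1613\right)\right) + Y = \left(\left(1 + 8 \cdot 28\right) + \left(-1113 + 1613\right)\right) - 843 = \left(\left(1 + 224\right) + 500\right) - 843 = \left(225 + 500\right) - 843 = 725 - 843 = -118$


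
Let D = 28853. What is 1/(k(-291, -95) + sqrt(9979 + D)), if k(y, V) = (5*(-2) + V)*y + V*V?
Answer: 9895/391634392 - sqrt(2427)/391634392 ≈ 2.5140e-5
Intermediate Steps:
k(y, V) = V**2 + y*(-10 + V) (k(y, V) = (-10 + V)*y + V**2 = y*(-10 + V) + V**2 = V**2 + y*(-10 + V))
1/(k(-291, -95) + sqrt(9979 + D)) = 1/(((-95)**2 - 10*(-291) - 95*(-291)) + sqrt(9979 + 28853)) = 1/((9025 + 2910 + 27645) + sqrt(38832)) = 1/(39580 + 4*sqrt(2427))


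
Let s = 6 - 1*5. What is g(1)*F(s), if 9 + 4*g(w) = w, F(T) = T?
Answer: -2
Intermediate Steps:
s = 1 (s = 6 - 5 = 1)
g(w) = -9/4 + w/4
g(1)*F(s) = (-9/4 + (¼)*1)*1 = (-9/4 + ¼)*1 = -2*1 = -2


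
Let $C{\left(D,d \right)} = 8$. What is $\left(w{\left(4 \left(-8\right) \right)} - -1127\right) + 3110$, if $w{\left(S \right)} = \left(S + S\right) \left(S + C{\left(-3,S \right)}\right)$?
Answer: $5773$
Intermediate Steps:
$w{\left(S \right)} = 2 S \left(8 + S\right)$ ($w{\left(S \right)} = \left(S + S\right) \left(S + 8\right) = 2 S \left(8 + S\right)$)
$\left(w{\left(4 \left(-8\right) \right)} - -1127\right) + 3110 = \left(2 \cdot 4 \left(-8\right) \left(8 + 4 \left(-8\right)\right) - -1127\right) + 3110 = \left(2 \left(-32\right) \left(8 - 32\right) + \left(-192 + 1319\right)\right) + 3110 = \left(2 \left(-32\right) \left(-24\right) + 1127\right) + 3110 = \left(1536 + 1127\right) + 3110 = 2663 + 3110 = 5773$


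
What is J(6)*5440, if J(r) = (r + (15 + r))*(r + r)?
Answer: 1762560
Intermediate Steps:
J(r) = 2*r*(15 + 2*r) (J(r) = (15 + 2*r)*(2*r) = 2*r*(15 + 2*r))
J(6)*5440 = (2*6*(15 + 2*6))*5440 = (2*6*(15 + 12))*5440 = (2*6*27)*5440 = 324*5440 = 1762560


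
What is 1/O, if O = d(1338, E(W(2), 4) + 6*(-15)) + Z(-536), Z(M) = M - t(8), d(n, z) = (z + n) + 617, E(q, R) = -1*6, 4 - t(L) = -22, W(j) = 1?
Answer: 1/1297 ≈ 0.00077101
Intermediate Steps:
t(L) = 26 (t(L) = 4 - 1*(-22) = 4 + 22 = 26)
E(q, R) = -6
d(n, z) = 617 + n + z (d(n, z) = (n + z) + 617 = 617 + n + z)
Z(M) = -26 + M (Z(M) = M - 1*26 = M - 26 = -26 + M)
O = 1297 (O = (617 + 1338 + (-6 + 6*(-15))) + (-26 - 536) = (617 + 1338 + (-6 - 90)) - 562 = (617 + 1338 - 96) - 562 = 1859 - 562 = 1297)
1/O = 1/1297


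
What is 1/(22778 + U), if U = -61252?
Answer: -1/38474 ≈ -2.5992e-5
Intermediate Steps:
1/(22778 + U) = 1/(22778 - 61252) = 1/(-38474) = -1/38474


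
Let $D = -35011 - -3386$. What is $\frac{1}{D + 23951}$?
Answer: $- \frac{1}{7674} \approx -0.00013031$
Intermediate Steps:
$D = -31625$ ($D = -35011 + 3386 = -31625$)
$\frac{1}{D + 23951} = \frac{1}{-31625 + 23951} = \frac{1}{-7674} = - \frac{1}{7674}$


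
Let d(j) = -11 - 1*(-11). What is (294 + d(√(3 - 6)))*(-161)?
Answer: -47334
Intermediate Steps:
d(j) = 0 (d(j) = -11 + 11 = 0)
(294 + d(√(3 - 6)))*(-161) = (294 + 0)*(-161) = 294*(-161) = -47334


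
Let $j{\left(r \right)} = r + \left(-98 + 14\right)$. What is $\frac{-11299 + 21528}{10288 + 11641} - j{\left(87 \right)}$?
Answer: $- \frac{55558}{21929} \approx -2.5335$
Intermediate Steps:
$j{\left(r \right)} = -84 + r$ ($j{\left(r \right)} = r - 84 = -84 + r$)
$\frac{-11299 + 21528}{10288 + 11641} - j{\left(87 \right)} = \frac{-11299 + 21528}{10288 + 11641} - \left(-84 + 87\right) = \frac{10229}{21929} - 3 = - \frac{55558}{21929}$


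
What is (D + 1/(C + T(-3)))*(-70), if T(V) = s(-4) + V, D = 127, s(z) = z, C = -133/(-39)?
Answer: -17741/2 ≈ -8870.5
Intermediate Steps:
C = 133/39 (C = -133*(-1/39) = 133/39 ≈ 3.4103)
T(V) = -4 + V
(D + 1/(C + T(-3)))*(-70) = (127 + 1/(133/39 + (-4 - 3)))*(-70) = (127 + 1/(133/39 - 7))*(-70) = (127 + 1/(-140/39))*(-70) = (127 - 39/140)*(-70) = (17741/140)*(-70) = -17741/2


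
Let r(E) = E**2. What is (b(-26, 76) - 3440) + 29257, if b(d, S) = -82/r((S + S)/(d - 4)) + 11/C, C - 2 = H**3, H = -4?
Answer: 2311042517/89528 ≈ 25814.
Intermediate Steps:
C = -62 (C = 2 + (-4)**3 = 2 - 64 = -62)
b(d, S) = -11/62 - 41*(-4 + d)**2/(2*S**2) (b(d, S) = -82*(d - 4)**2/(S + S)**2 + 11/(-62) = -82*(-4 + d)**2/(4*S**2) + 11*(-1/62) = -82*(-4 + d)**2/(4*S**2) - 11/62 = -41*(-4 + d)**2/(2*S**2) - 11/62 = -11/62 - 41*(-4 + d)**2/(2*S**2))
(b(-26, 76) - 3440) + 29257 = ((-11/62 - 41/2*(-4 - 26)**2/76**2) - 3440) + 29257 = ((-11/62 - 41/2*1/5776*(-30)**2) - 3440) + 29257 = ((-11/62 - 41/2*1/5776*900) - 3440) + 29257 = ((-11/62 - 9225/2888) - 3440) + 29257 = (-301859/89528 - 3440) + 29257 = -308278179/89528 + 29257 = 2311042517/89528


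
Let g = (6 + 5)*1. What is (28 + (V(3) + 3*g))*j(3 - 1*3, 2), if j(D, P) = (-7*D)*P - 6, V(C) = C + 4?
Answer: -408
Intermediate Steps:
V(C) = 4 + C
j(D, P) = -6 - 7*D*P (j(D, P) = -7*D*P - 6 = -6 - 7*D*P)
g = 11 (g = 11*1 = 11)
(28 + (V(3) + 3*g))*j(3 - 1*3, 2) = (28 + ((4 + 3) + 3*11))*(-6 - 7*(3 - 1*3)*2) = (28 + (7 + 33))*(-6 - 7*(3 - 3)*2) = (28 + 40)*(-6 - 7*0*2) = 68*(-6 + 0) = 68*(-6) = -408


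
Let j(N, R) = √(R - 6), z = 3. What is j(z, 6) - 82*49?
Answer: -4018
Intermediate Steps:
j(N, R) = √(-6 + R)
j(z, 6) - 82*49 = √(-6 + 6) - 82*49 = √0 - 4018 = 0 - 4018 = -4018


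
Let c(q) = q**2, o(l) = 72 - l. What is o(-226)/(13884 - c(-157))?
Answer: -298/10765 ≈ -0.027682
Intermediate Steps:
o(-226)/(13884 - c(-157)) = (72 - 1*(-226))/(13884 - 1*(-157)**2) = (72 + 226)/(13884 - 1*24649) = 298/(13884 - 24649) = 298/(-10765) = 298*(-1/10765) = -298/10765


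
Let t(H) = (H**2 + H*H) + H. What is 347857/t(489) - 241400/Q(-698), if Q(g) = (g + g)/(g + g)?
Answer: -115565315543/478731 ≈ -2.4140e+5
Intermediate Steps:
Q(g) = 1 (Q(g) = (2*g)/((2*g)) = (2*g)*(1/(2*g)) = 1)
t(H) = H + 2*H**2 (t(H) = (H**2 + H**2) + H = 2*H**2 + H = H + 2*H**2)
347857/t(489) - 241400/Q(-698) = 347857/((489*(1 + 2*489))) - 241400/1 = 347857/((489*(1 + 978))) - 241400*1 = 347857/((489*979)) - 241400 = 347857/478731 - 241400 = -115565315543/478731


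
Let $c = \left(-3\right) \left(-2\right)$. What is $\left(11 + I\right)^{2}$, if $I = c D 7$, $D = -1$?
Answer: $961$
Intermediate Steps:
$c = 6$
$I = -42$ ($I = 6 \left(-1\right) 7 = \left(-6\right) 7 = -42$)
$\left(11 + I\right)^{2} = \left(11 - 42\right)^{2} = \left(-31\right)^{2} = 961$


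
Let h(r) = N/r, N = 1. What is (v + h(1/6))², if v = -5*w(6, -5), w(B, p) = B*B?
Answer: 30276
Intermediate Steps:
h(r) = 1/r
w(B, p) = B²
v = -180 (v = -5*6² = -5*36 = -180)
(v + h(1/6))² = (-180 + 1/(1/6))² = (-180 + 1/(⅙))² = (-180 + 6)² = (-174)² = 30276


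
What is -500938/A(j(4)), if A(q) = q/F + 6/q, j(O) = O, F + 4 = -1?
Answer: -5009380/7 ≈ -7.1563e+5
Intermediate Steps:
F = -5 (F = -4 - 1 = -5)
A(q) = 6/q - q/5 (A(q) = q/(-5) + 6/q = q*(-⅕) + 6/q = -q/5 + 6/q = 6/q - q/5)
-500938/A(j(4)) = -500938/(6/4 - ⅕*4) = -500938/(6*(¼) - ⅘) = -500938/(3/2 - ⅘) = -500938/7/10 = -500938*10/7 = -149*33620/7 = -5009380/7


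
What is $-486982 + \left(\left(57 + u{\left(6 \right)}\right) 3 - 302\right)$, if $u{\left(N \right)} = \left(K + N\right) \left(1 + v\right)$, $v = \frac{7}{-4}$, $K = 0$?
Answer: $- \frac{974253}{2} \approx -4.8713 \cdot 10^{5}$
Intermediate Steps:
$v = - \frac{7}{4}$ ($v = 7 \left(- \frac{1}{4}\right) = - \frac{7}{4} \approx -1.75$)
$u{\left(N \right)} = - \frac{3 N}{4}$ ($u{\left(N \right)} = \left(0 + N\right) \left(1 - \frac{7}{4}\right) = N \left(- \frac{3}{4}\right) = - \frac{3 N}{4}$)
$-486982 + \left(\left(57 + u{\left(6 \right)}\right) 3 - 302\right) = -486982 - \left(302 - \left(57 - \frac{9}{2}\right) 3\right) = -486982 + \left(\frac{105}{2} \cdot 3 - 302\right) = -486982 + \left(\frac{315}{2} - 302\right) = -486982 - \frac{289}{2} = - \frac{974253}{2}$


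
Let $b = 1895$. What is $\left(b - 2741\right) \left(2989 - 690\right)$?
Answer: $-1944954$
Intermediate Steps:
$\left(b - 2741\right) \left(2989 - 690\right) = \left(1895 - 2741\right) \left(2989 - 690\right) = - 846 \left(2989 - 690\right) = \left(-846\right) 2299 = -1944954$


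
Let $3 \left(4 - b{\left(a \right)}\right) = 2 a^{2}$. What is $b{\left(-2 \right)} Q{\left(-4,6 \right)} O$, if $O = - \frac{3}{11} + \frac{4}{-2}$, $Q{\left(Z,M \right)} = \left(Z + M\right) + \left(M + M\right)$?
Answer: $- \frac{1400}{33} \approx -42.424$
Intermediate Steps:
$Q{\left(Z,M \right)} = Z + 3 M$ ($Q{\left(Z,M \right)} = \left(M + Z\right) + 2 M = Z + 3 M$)
$b{\left(a \right)} = 4 - \frac{2 a^{2}}{3}$
$O = - \frac{25}{11}$ ($O = \left(-3\right) \frac{1}{11} + 4 \left(- \frac{1}{2}\right) = - \frac{3}{11} - 2 = - \frac{25}{11} \approx -2.2727$)
$b{\left(-2 \right)} Q{\left(-4,6 \right)} O = \left(4 - \frac{2 \left(-2\right)^{2}}{3}\right) \left(-4 + 3 \cdot 6\right) \left(- \frac{25}{11}\right) = \left(4 - \frac{8}{3}\right) \left(-4 + 18\right) \left(- \frac{25}{11}\right) = \left(4 - \frac{8}{3}\right) 14 \left(- \frac{25}{11}\right) = \frac{4}{3} \cdot 14 \left(- \frac{25}{11}\right) = \frac{56}{3} \left(- \frac{25}{11}\right) = - \frac{1400}{33}$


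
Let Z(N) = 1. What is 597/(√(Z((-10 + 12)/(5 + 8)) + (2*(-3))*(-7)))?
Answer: 597*√43/43 ≈ 91.042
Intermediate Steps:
597/(√(Z((-10 + 12)/(5 + 8)) + (2*(-3))*(-7))) = 597/(√(1 + (2*(-3))*(-7))) = 597/(√(1 - 6*(-7))) = 597/(√(1 + 42)) = 597/(√43) = 597*(√43/43) = 597*√43/43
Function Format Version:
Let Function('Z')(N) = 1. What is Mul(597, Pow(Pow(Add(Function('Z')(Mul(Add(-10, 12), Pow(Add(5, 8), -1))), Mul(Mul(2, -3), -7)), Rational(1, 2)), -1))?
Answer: Mul(Rational(597, 43), Pow(43, Rational(1, 2))) ≈ 91.042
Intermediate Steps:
Mul(597, Pow(Pow(Add(Function('Z')(Mul(Add(-10, 12), Pow(Add(5, 8), -1))), Mul(Mul(2, -3), -7)), Rational(1, 2)), -1)) = Mul(597, Pow(Pow(Add(1, Mul(Mul(2, -3), -7)), Rational(1, 2)), -1)) = Mul(597, Pow(Pow(Add(1, Mul(-6, -7)), Rational(1, 2)), -1)) = Mul(597, Pow(Pow(Add(1, 42), Rational(1, 2)), -1)) = Mul(597, Pow(Pow(43, Rational(1, 2)), -1)) = Mul(597, Mul(Rational(1, 43), Pow(43, Rational(1, 2)))) = Mul(Rational(597, 43), Pow(43, Rational(1, 2)))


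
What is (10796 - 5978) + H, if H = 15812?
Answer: 20630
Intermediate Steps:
(10796 - 5978) + H = (10796 - 5978) + 15812 = 4818 + 15812 = 20630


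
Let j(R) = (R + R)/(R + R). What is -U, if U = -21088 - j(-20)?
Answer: 21089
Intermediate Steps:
j(R) = 1 (j(R) = (2*R)/((2*R)) = (2*R)*(1/(2*R)) = 1)
U = -21089 (U = -21088 - 1*1 = -21088 - 1 = -21089)
-U = -1*(-21089) = 21089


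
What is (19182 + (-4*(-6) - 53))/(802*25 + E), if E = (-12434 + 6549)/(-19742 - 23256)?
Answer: 823540694/862115785 ≈ 0.95526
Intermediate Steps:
E = 5885/42998 (E = -5885/(-42998) = -5885*(-1/42998) = 5885/42998 ≈ 0.13687)
(19182 + (-4*(-6) - 53))/(802*25 + E) = (19182 + (-4*(-6) - 53))/(802*25 + 5885/42998) = (19182 + (24 - 53))/(20050 + 5885/42998) = (19182 - 29)/(862115785/42998) = 19153*(42998/862115785) = 823540694/862115785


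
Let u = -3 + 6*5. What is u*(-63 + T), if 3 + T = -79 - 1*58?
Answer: -5481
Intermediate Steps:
u = 27 (u = -3 + 30 = 27)
T = -140 (T = -3 + (-79 - 1*58) = -3 + (-79 - 58) = -3 - 137 = -140)
u*(-63 + T) = 27*(-63 - 140) = 27*(-203) = -5481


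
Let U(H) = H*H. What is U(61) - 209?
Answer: 3512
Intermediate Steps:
U(H) = H²
U(61) - 209 = 61² - 209 = 3721 - 209 = 3512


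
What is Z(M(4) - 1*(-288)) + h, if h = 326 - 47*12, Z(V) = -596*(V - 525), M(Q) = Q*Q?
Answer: 131478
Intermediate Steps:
M(Q) = Q²
Z(V) = 312900 - 596*V (Z(V) = -596*(-525 + V) = 312900 - 596*V)
h = -238 (h = 326 - 564 = -238)
Z(M(4) - 1*(-288)) + h = (312900 - 596*(4² - 1*(-288))) - 238 = (312900 - 596*(16 + 288)) - 238 = (312900 - 596*304) - 238 = (312900 - 181184) - 238 = 131716 - 238 = 131478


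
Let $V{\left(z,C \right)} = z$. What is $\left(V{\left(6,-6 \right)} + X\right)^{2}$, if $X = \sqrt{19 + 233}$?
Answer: $288 + 72 \sqrt{7} \approx 478.49$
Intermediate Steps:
$X = 6 \sqrt{7}$ ($X = \sqrt{252} = 6 \sqrt{7} \approx 15.875$)
$\left(V{\left(6,-6 \right)} + X\right)^{2} = \left(6 + 6 \sqrt{7}\right)^{2}$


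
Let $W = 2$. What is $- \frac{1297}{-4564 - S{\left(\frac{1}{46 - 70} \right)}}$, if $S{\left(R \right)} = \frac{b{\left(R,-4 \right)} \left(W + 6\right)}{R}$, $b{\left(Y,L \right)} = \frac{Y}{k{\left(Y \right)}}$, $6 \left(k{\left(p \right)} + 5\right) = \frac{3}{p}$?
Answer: $\frac{22049}{77580} \approx 0.28421$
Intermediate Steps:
$k{\left(p \right)} = -5 + \frac{1}{2 p}$ ($k{\left(p \right)} = -5 + \frac{3 \frac{1}{p}}{6} = -5 + \frac{1}{2 p}$)
$b{\left(Y,L \right)} = \frac{Y}{-5 + \frac{1}{2 Y}}$
$S{\left(R \right)} = - \frac{16 R}{-1 + 10 R}$ ($S{\left(R \right)} = \frac{- \frac{2 R^{2}}{-1 + 10 R} \left(2 + 6\right)}{R} = \frac{- \frac{2 R^{2}}{-1 + 10 R} 8}{R} = \frac{\left(-16\right) R^{2} \frac{1}{-1 + 10 R}}{R} = - \frac{16 R}{-1 + 10 R}$)
$- \frac{1297}{-4564 - S{\left(\frac{1}{46 - 70} \right)}} = - \frac{1297}{-4564 - - \frac{16}{\left(46 - 70\right) \left(-1 + \frac{10}{46 - 70}\right)}} = - \frac{1297}{-4564 - - \frac{16}{\left(-24\right) \left(-1 + \frac{10}{-24}\right)}} = - \frac{1297}{-4564 - \left(-16\right) \left(- \frac{1}{24}\right) \frac{1}{-1 + 10 \left(- \frac{1}{24}\right)}} = - \frac{1297}{-4564 - \left(-16\right) \left(- \frac{1}{24}\right) \frac{1}{-1 - \frac{5}{12}}} = - \frac{1297}{-4564 - \left(-16\right) \left(- \frac{1}{24}\right) \frac{1}{- \frac{17}{12}}} = - \frac{1297}{-4564 - \left(-16\right) \left(- \frac{1}{24}\right) \left(- \frac{12}{17}\right)} = - \frac{1297}{-4564 - - \frac{8}{17}} = - \frac{1297}{-4564 + \frac{8}{17}} = - \frac{1297}{- \frac{77580}{17}} = \left(-1297\right) \left(- \frac{17}{77580}\right) = \frac{22049}{77580}$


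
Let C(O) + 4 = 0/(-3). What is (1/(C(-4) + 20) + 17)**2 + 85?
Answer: 96289/256 ≈ 376.13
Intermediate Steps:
C(O) = -4 (C(O) = -4 + 0/(-3) = -4 + 0*(-1/3) = -4 + 0 = -4)
(1/(C(-4) + 20) + 17)**2 + 85 = (1/(-4 + 20) + 17)**2 + 85 = (1/16 + 17)**2 + 85 = (273/16)**2 + 85 = 74529/256 + 85 = 96289/256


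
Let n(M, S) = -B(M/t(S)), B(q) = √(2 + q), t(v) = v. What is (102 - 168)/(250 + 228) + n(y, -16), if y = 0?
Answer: -33/239 - √2 ≈ -1.5523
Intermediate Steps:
n(M, S) = -√(2 + M/S)
(102 - 168)/(250 + 228) + n(y, -16) = (102 - 168)/(250 + 228) - √(2 + 0/(-16)) = -66/478 - √(2 + 0*(-1/16)) = -66*1/478 - √(2 + 0) = -33/239 - √2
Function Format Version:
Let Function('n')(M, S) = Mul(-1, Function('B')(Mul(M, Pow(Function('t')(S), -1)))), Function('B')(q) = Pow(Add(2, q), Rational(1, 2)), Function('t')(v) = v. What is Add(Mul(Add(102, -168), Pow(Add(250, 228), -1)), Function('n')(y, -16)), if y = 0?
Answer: Add(Rational(-33, 239), Mul(-1, Pow(2, Rational(1, 2)))) ≈ -1.5523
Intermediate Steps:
Function('n')(M, S) = Mul(-1, Pow(Add(2, Mul(M, Pow(S, -1))), Rational(1, 2)))
Add(Mul(Add(102, -168), Pow(Add(250, 228), -1)), Function('n')(y, -16)) = Add(Mul(Add(102, -168), Pow(Add(250, 228), -1)), Mul(-1, Pow(Add(2, Mul(0, Pow(-16, -1))), Rational(1, 2)))) = Add(Mul(-66, Pow(478, -1)), Mul(-1, Pow(Add(2, Mul(0, Rational(-1, 16))), Rational(1, 2)))) = Add(Mul(-66, Rational(1, 478)), Mul(-1, Pow(Add(2, 0), Rational(1, 2)))) = Add(Rational(-33, 239), Mul(-1, Pow(2, Rational(1, 2))))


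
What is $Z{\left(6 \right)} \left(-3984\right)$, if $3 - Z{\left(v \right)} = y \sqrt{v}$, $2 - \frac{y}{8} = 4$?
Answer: $-11952 - 63744 \sqrt{6} \approx -1.6809 \cdot 10^{5}$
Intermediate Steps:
$y = -16$ ($y = 16 - 32 = -16$)
$Z{\left(v \right)} = 3 + 16 \sqrt{v}$ ($Z{\left(v \right)} = 3 - - 16 \sqrt{v} = 3 + 16 \sqrt{v}$)
$Z{\left(6 \right)} \left(-3984\right) = \left(3 + 16 \sqrt{6}\right) \left(-3984\right) = -11952 - 63744 \sqrt{6}$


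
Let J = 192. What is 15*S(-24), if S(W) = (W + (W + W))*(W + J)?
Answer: -181440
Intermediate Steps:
S(W) = 3*W*(192 + W) (S(W) = (W + (W + W))*(W + 192) = (W + 2*W)*(192 + W) = (3*W)*(192 + W) = 3*W*(192 + W))
15*S(-24) = 15*(3*(-24)*(192 - 24)) = 15*(3*(-24)*168) = 15*(-12096) = -181440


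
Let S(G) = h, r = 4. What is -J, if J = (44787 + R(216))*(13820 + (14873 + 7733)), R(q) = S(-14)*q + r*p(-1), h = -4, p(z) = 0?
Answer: -1599939198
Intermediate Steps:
S(G) = -4
R(q) = -4*q (R(q) = -4*q + 4*0 = -4*q + 0 = -4*q)
J = 1599939198 (J = (44787 - 4*216)*(13820 + (14873 + 7733)) = (44787 - 864)*(13820 + 22606) = 43923*36426 = 1599939198)
-J = -1*1599939198 = -1599939198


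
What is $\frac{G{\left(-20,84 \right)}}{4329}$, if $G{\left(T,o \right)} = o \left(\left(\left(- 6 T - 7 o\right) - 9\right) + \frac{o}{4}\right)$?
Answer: $- \frac{4256}{481} \approx -8.8482$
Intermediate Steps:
$G{\left(T,o \right)} = o \left(-9 - 6 T - \frac{27 o}{4}\right)$ ($G{\left(T,o \right)} = o \left(\left(\left(- 7 o - 6 T\right) - 9\right) + o \frac{1}{4}\right) = o \left(\left(-9 - 7 o - 6 T\right) + \frac{o}{4}\right) = o \left(-9 - 6 T - \frac{27 o}{4}\right)$)
$\frac{G{\left(-20,84 \right)}}{4329} = \frac{\left(- \frac{3}{4}\right) 84 \left(12 + 8 \left(-20\right) + 9 \cdot 84\right)}{4329} = \left(- \frac{3}{4}\right) 84 \left(12 - 160 + 756\right) \frac{1}{4329} = \left(- \frac{3}{4}\right) 84 \cdot 608 \cdot \frac{1}{4329} = \left(-38304\right) \frac{1}{4329} = - \frac{4256}{481}$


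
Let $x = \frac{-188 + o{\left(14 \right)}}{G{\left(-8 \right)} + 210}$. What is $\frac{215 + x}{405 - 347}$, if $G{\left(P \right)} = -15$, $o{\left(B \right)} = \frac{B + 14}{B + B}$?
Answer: $\frac{20869}{5655} \approx 3.6904$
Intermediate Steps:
$o{\left(B \right)} = \frac{14 + B}{2 B}$
$x = - \frac{187}{195}$ ($x = \frac{-188 + \frac{14 + 14}{2 \cdot 14}}{-15 + 210} = \frac{-188 + \frac{1}{2} \cdot \frac{1}{14} \cdot 28}{195} = \left(-188 + 1\right) \frac{1}{195} = \left(-187\right) \frac{1}{195} = - \frac{187}{195} \approx -0.95897$)
$\frac{215 + x}{405 - 347} = \frac{215 - \frac{187}{195}}{405 - 347} = \frac{41738}{195 \cdot 58} = \frac{41738}{195} \cdot \frac{1}{58} = \frac{20869}{5655}$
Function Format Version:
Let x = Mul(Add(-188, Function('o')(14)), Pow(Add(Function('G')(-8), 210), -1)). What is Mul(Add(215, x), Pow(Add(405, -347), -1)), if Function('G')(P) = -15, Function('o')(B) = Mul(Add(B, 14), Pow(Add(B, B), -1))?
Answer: Rational(20869, 5655) ≈ 3.6904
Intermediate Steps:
Function('o')(B) = Mul(Rational(1, 2), Pow(B, -1), Add(14, B)) (Function('o')(B) = Mul(Add(14, B), Pow(Mul(2, B), -1)) = Mul(Add(14, B), Mul(Rational(1, 2), Pow(B, -1))) = Mul(Rational(1, 2), Pow(B, -1), Add(14, B)))
x = Rational(-187, 195) (x = Mul(Add(-188, Mul(Rational(1, 2), Pow(14, -1), Add(14, 14))), Pow(Add(-15, 210), -1)) = Mul(Add(-188, Mul(Rational(1, 2), Rational(1, 14), 28)), Pow(195, -1)) = Mul(Add(-188, 1), Rational(1, 195)) = Mul(-187, Rational(1, 195)) = Rational(-187, 195) ≈ -0.95897)
Mul(Add(215, x), Pow(Add(405, -347), -1)) = Mul(Add(215, Rational(-187, 195)), Pow(Add(405, -347), -1)) = Mul(Rational(41738, 195), Pow(58, -1)) = Mul(Rational(41738, 195), Rational(1, 58)) = Rational(20869, 5655)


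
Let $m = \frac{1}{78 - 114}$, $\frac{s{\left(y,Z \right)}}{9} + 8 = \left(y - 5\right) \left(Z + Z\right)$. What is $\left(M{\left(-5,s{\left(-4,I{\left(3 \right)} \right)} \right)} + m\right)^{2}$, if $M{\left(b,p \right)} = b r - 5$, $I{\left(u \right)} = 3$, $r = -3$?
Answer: $\frac{128881}{1296} \approx 99.445$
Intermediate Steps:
$s{\left(y,Z \right)} = -72 + 18 Z \left(-5 + y\right)$ ($s{\left(y,Z \right)} = -72 + 9 \left(y - 5\right) \left(Z + Z\right) = -72 + 9 \left(-5 + y\right) 2 Z = -72 + 9 \cdot 2 Z \left(-5 + y\right) = -72 + 18 Z \left(-5 + y\right)$)
$m = - \frac{1}{36}$ ($m = \frac{1}{-36} = - \frac{1}{36} \approx -0.027778$)
$M{\left(b,p \right)} = -5 - 3 b$ ($M{\left(b,p \right)} = b \left(-3\right) - 5 = - 3 b - 5 = -5 - 3 b$)
$\left(M{\left(-5,s{\left(-4,I{\left(3 \right)} \right)} \right)} + m\right)^{2} = \left(\left(-5 - -15\right) - \frac{1}{36}\right)^{2} = \left(\left(-5 + 15\right) - \frac{1}{36}\right)^{2} = \left(10 - \frac{1}{36}\right)^{2} = \left(\frac{359}{36}\right)^{2} = \frac{128881}{1296}$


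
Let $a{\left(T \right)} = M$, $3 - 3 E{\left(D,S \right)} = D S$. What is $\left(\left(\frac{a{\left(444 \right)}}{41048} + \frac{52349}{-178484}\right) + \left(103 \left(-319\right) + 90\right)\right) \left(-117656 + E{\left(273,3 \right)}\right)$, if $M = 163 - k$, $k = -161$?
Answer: $\frac{884705466512435770}{228950351} \approx 3.8642 \cdot 10^{9}$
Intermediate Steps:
$E{\left(D,S \right)} = 1 - \frac{D S}{3}$
$M = 324$ ($M = 163 - -161 = 163 + 161 = 324$)
$a{\left(T \right)} = 324$
$\left(\left(\frac{a{\left(444 \right)}}{41048} + \frac{52349}{-178484}\right) + \left(103 \left(-319\right) + 90\right)\right) \left(-117656 + E{\left(273,3 \right)}\right) = \left(\left(\frac{324}{41048} + \frac{52349}{-178484}\right) + \left(103 \left(-319\right) + 90\right)\right) \left(-117656 + \left(1 - 91 \cdot 3\right)\right) = \left(\left(324 \cdot \frac{1}{41048} + 52349 \left(- \frac{1}{178484}\right)\right) + \left(-32857 + 90\right)\right) \left(-117656 + \left(1 - 273\right)\right) = \left(\left(\frac{81}{10262} - \frac{52349}{178484}\right) - 32767\right) \left(-117656 - 272\right) = \left(- \frac{261374117}{915801404} - 32767\right) \left(-117928\right) = \left(- \frac{30008325978985}{915801404}\right) \left(-117928\right) = \frac{884705466512435770}{228950351}$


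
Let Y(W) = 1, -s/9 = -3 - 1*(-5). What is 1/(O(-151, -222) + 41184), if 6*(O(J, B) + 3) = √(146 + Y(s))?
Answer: 70596/2907213869 - 2*√3/2907213869 ≈ 2.4282e-5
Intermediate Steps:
s = -18 (s = -9*(-3 - 1*(-5)) = -9*(-3 + 5) = -9*2 = -18)
O(J, B) = -3 + 7*√3/6 (O(J, B) = -3 + √(146 + 1)/6 = -3 + √147/6 = -3 + (7*√3)/6 = -3 + 7*√3/6)
1/(O(-151, -222) + 41184) = 1/((-3 + 7*√3/6) + 41184) = 1/(41181 + 7*√3/6)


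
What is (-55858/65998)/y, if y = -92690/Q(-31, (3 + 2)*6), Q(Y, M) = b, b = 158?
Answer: 2206391/1529338655 ≈ 0.0014427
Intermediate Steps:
Q(Y, M) = 158
y = -46345/79 (y = -92690/158 = -92690*1/158 = -46345/79 ≈ -586.65)
(-55858/65998)/y = (-55858/65998)/(-46345/79) = -55858*1/65998*(-79/46345) = -27929/32999*(-79/46345) = 2206391/1529338655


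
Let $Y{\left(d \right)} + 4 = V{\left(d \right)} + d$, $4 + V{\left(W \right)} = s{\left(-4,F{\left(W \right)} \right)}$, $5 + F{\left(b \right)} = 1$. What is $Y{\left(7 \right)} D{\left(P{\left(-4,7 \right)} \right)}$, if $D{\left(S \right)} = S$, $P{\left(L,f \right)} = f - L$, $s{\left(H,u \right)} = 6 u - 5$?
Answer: $-330$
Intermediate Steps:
$F{\left(b \right)} = -4$ ($F{\left(b \right)} = -5 + 1 = -4$)
$s{\left(H,u \right)} = -5 + 6 u$
$V{\left(W \right)} = -33$ ($V{\left(W \right)} = -4 + \left(-5 + 6 \left(-4\right)\right) = -4 - 29 = -33$)
$Y{\left(d \right)} = -37 + d$ ($Y{\left(d \right)} = -4 + \left(-33 + d\right) = -37 + d$)
$Y{\left(7 \right)} D{\left(P{\left(-4,7 \right)} \right)} = \left(-37 + 7\right) \left(7 - -4\right) = - 30 \left(7 + 4\right) = \left(-30\right) 11 = -330$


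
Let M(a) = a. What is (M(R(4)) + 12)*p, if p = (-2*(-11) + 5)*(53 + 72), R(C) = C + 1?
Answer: 57375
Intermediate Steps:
R(C) = 1 + C
p = 3375 (p = (22 + 5)*125 = 27*125 = 3375)
(M(R(4)) + 12)*p = ((1 + 4) + 12)*3375 = (5 + 12)*3375 = 17*3375 = 57375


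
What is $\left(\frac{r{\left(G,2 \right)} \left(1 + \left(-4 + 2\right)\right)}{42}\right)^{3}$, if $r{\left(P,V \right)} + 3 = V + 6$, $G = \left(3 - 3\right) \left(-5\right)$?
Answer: $- \frac{125}{74088} \approx -0.0016872$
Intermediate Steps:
$G = 0$ ($G = 0 \left(-5\right) = 0$)
$r{\left(P,V \right)} = 3 + V$ ($r{\left(P,V \right)} = -3 + \left(V + 6\right) = -3 + \left(6 + V\right) = 3 + V$)
$\left(\frac{r{\left(G,2 \right)} \left(1 + \left(-4 + 2\right)\right)}{42}\right)^{3} = \left(\frac{\left(3 + 2\right) \left(1 + \left(-4 + 2\right)\right)}{42}\right)^{3} = \left(5 \left(1 - 2\right) \frac{1}{42}\right)^{3} = \left(5 \left(-1\right) \frac{1}{42}\right)^{3} = \left(\left(-5\right) \frac{1}{42}\right)^{3} = \left(- \frac{5}{42}\right)^{3} = - \frac{125}{74088}$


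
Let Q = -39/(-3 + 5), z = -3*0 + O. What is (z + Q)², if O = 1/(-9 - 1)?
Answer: 9604/25 ≈ 384.16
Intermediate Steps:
O = -⅒ (O = 1/(-10) = -⅒ ≈ -0.10000)
z = -⅒ (z = -3*0 - ⅒ = 0 - ⅒ = -⅒ ≈ -0.10000)
Q = -39/2 ≈ -19.500
(z + Q)² = (-⅒ - 39/2)² = (-98/5)² = 9604/25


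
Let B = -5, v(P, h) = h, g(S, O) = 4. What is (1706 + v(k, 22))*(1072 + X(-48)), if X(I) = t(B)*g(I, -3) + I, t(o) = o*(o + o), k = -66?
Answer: 2115072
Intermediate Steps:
t(o) = 2*o**2 (t(o) = o*(2*o) = 2*o**2)
X(I) = 200 + I (X(I) = (2*(-5)**2)*4 + I = (2*25)*4 + I = 50*4 + I = 200 + I)
(1706 + v(k, 22))*(1072 + X(-48)) = (1706 + 22)*(1072 + (200 - 48)) = 1728*(1072 + 152) = 1728*1224 = 2115072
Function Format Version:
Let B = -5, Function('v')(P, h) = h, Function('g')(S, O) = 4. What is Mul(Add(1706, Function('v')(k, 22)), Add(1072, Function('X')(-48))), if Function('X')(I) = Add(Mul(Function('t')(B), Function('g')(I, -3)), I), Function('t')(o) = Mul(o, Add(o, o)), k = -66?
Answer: 2115072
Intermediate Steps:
Function('t')(o) = Mul(2, Pow(o, 2)) (Function('t')(o) = Mul(o, Mul(2, o)) = Mul(2, Pow(o, 2)))
Function('X')(I) = Add(200, I) (Function('X')(I) = Add(Mul(Mul(2, Pow(-5, 2)), 4), I) = Add(Mul(Mul(2, 25), 4), I) = Add(Mul(50, 4), I) = Add(200, I))
Mul(Add(1706, Function('v')(k, 22)), Add(1072, Function('X')(-48))) = Mul(Add(1706, 22), Add(1072, Add(200, -48))) = Mul(1728, Add(1072, 152)) = Mul(1728, 1224) = 2115072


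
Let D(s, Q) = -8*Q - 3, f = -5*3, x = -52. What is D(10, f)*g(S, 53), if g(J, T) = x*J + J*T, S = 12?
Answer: 1404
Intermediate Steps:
f = -15
D(s, Q) = -3 - 8*Q
g(J, T) = -52*J + J*T
D(10, f)*g(S, 53) = (-3 - 8*(-15))*(12*(-52 + 53)) = (-3 + 120)*(12*1) = 117*12 = 1404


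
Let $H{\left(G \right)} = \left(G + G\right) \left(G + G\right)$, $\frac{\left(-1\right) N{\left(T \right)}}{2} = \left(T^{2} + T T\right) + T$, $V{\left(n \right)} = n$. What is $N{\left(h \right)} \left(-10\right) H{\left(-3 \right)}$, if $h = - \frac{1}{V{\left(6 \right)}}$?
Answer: $-80$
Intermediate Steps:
$h = - \frac{1}{6} \approx -0.16667$
$N{\left(T \right)} = - 4 T^{2} - 2 T$ ($N{\left(T \right)} = - 2 \left(\left(T^{2} + T T\right) + T\right) = - 2 \left(\left(T^{2} + T^{2}\right) + T\right) = - 2 \left(2 T^{2} + T\right) = - 2 \left(T + 2 T^{2}\right) = - 4 T^{2} - 2 T$)
$H{\left(G \right)} = 4 G^{2}$ ($H{\left(G \right)} = 2 G 2 G = 4 G^{2}$)
$N{\left(h \right)} \left(-10\right) H{\left(-3 \right)} = \left(-2\right) \left(- \frac{1}{6}\right) \left(1 + 2 \left(- \frac{1}{6}\right)\right) \left(-10\right) 4 \left(-3\right)^{2} = \left(-2\right) \left(- \frac{1}{6}\right) \left(1 - \frac{1}{3}\right) \left(-10\right) 4 \cdot 9 = \left(-2\right) \left(- \frac{1}{6}\right) \frac{2}{3} \left(-10\right) 36 = \frac{2}{9} \left(-10\right) 36 = \left(- \frac{20}{9}\right) 36 = -80$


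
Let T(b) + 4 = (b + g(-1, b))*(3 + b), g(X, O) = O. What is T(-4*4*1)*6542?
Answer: 2695304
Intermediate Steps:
T(b) = -4 + 2*b*(3 + b) (T(b) = -4 + (b + b)*(3 + b) = -4 + (2*b)*(3 + b) = -4 + 2*b*(3 + b))
T(-4*4*1)*6542 = (-4 + 2*(-4*4*1)² + 6*(-4*4*1))*6542 = (-4 + 2*(-16*1)² + 6*(-16*1))*6542 = (-4 + 2*(-16)² + 6*(-16))*6542 = (-4 + 2*256 - 96)*6542 = (-4 + 512 - 96)*6542 = 412*6542 = 2695304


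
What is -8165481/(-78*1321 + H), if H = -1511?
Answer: 8165481/104549 ≈ 78.102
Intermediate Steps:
-8165481/(-78*1321 + H) = -8165481/(-78*1321 - 1511) = -8165481/(-103038 - 1511) = -8165481/(-104549) = -8165481*(-1/104549) = 8165481/104549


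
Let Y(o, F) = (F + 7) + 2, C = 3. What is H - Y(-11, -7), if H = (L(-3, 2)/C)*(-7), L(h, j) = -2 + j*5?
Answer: -62/3 ≈ -20.667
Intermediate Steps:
L(h, j) = -2 + 5*j
Y(o, F) = 9 + F (Y(o, F) = (7 + F) + 2 = 9 + F)
H = -56/3 (H = ((-2 + 5*2)/3)*(-7) = ((-2 + 10)*(1/3))*(-7) = (8*(1/3))*(-7) = (8/3)*(-7) = -56/3 ≈ -18.667)
H - Y(-11, -7) = -56/3 - (9 - 7) = -56/3 - 1*2 = -56/3 - 2 = -62/3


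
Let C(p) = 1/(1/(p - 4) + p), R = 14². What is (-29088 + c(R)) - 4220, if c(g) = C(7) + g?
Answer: -728461/22 ≈ -33112.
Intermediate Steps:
R = 196
C(p) = 1/(p + 1/(-4 + p)) (C(p) = 1/(1/(-4 + p) + p) = 1/(p + 1/(-4 + p)))
c(g) = 3/22 + g (c(g) = (-4 + 7)/(1 + 7² - 4*7) + g = 3/(1 + 49 - 28) + g = 3/22 + g)
(-29088 + c(R)) - 4220 = (-29088 + (3/22 + 196)) - 4220 = (-29088 + 4315/22) - 4220 = -635621/22 - 4220 = -728461/22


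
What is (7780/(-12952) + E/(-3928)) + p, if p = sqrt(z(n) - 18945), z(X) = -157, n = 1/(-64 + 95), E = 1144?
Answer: -1418029/1589858 + I*sqrt(19102) ≈ -0.89192 + 138.21*I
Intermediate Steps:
n = 1/31 ≈ 0.032258
p = I*sqrt(19102) (p = sqrt(-157 - 18945) = sqrt(-19102) = I*sqrt(19102) ≈ 138.21*I)
(7780/(-12952) + E/(-3928)) + p = (7780/(-12952) + 1144/(-3928)) + I*sqrt(19102) = (7780*(-1/12952) + 1144*(-1/3928)) + I*sqrt(19102) = (-1945/3238 - 143/491) + I*sqrt(19102) = -1418029/1589858 + I*sqrt(19102)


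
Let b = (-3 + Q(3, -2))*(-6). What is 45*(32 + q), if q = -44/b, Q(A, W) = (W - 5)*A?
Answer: 5705/4 ≈ 1426.3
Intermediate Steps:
Q(A, W) = A*(-5 + W) (Q(A, W) = (-5 + W)*A = A*(-5 + W))
b = 144 (b = (-3 + 3*(-5 - 2))*(-6) = (-3 + 3*(-7))*(-6) = (-3 - 21)*(-6) = -24*(-6) = 144)
q = -11/36 (q = -44/144 = -44*1/144 = -11/36 ≈ -0.30556)
45*(32 + q) = 45*(32 - 11/36) = 45*(1141/36) = 5705/4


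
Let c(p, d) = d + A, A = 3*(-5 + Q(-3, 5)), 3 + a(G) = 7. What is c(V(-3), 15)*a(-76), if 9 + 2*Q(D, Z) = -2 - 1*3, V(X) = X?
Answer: -84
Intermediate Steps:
a(G) = 4 (a(G) = -3 + 7 = 4)
Q(D, Z) = -7 (Q(D, Z) = -9/2 + (-2 - 1*3)/2 = -9/2 + (-2 - 3)/2 = -9/2 + (½)*(-5) = -9/2 - 5/2 = -7)
A = -36 (A = 3*(-5 - 7) = 3*(-12) = -36)
c(p, d) = -36 + d (c(p, d) = d - 36 = -36 + d)
c(V(-3), 15)*a(-76) = (-36 + 15)*4 = -21*4 = -84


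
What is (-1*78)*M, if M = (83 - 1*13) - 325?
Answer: 19890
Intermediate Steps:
M = -255 (M = (83 - 13) - 325 = 70 - 325 = -255)
(-1*78)*M = -1*78*(-255) = -78*(-255) = 19890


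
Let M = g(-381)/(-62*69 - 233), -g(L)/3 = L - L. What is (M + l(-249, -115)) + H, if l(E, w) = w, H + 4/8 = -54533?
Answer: -109297/2 ≈ -54649.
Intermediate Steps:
H = -109067/2 (H = -½ - 54533 = -109067/2 ≈ -54534.)
g(L) = 0 (g(L) = -3*(L - L) = -3*0 = 0)
M = 0 (M = 0/(-62*69 - 233) = 0/(-4278 - 233) = 0/(-4511) = 0*(-1/4511) = 0)
(M + l(-249, -115)) + H = (0 - 115) - 109067/2 = -115 - 109067/2 = -109297/2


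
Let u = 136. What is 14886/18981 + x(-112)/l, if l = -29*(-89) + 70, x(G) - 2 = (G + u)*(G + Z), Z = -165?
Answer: -9631660/5590959 ≈ -1.7227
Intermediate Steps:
x(G) = 2 + (-165 + G)*(136 + G) (x(G) = 2 + (G + 136)*(G - 165) = 2 + (136 + G)*(-165 + G) = 2 + (-165 + G)*(136 + G))
l = 2651 (l = 2581 + 70 = 2651)
14886/18981 + x(-112)/l = 14886/18981 + (-22438 + (-112)² - 29*(-112))/2651 = 14886*(1/18981) + (-22438 + 12544 + 3248)*(1/2651) = 1654/2109 - 6646*1/2651 = 1654/2109 - 6646/2651 = -9631660/5590959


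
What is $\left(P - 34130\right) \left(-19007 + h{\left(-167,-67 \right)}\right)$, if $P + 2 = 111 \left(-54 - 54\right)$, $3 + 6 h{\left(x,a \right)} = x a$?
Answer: $\frac{2371859360}{3} \approx 7.9062 \cdot 10^{8}$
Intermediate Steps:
$h{\left(x,a \right)} = - \frac{1}{2} + \frac{a x}{6}$ ($h{\left(x,a \right)} = - \frac{1}{2} + \frac{x a}{6} = - \frac{1}{2} + \frac{a x}{6}$)
$P = -11990$ ($P = -2 + 111 \left(-54 - 54\right) = -2 + 111 \left(-108\right) = -2 - 11988 = -11990$)
$\left(P - 34130\right) \left(-19007 + h{\left(-167,-67 \right)}\right) = \left(-11990 - 34130\right) \left(-19007 - \left(\frac{1}{2} + \frac{67}{6} \left(-167\right)\right)\right) = - 46120 \left(-19007 + \left(- \frac{1}{2} + \frac{11189}{6}\right)\right) = - 46120 \left(-19007 + \frac{5593}{3}\right) = \left(-46120\right) \left(- \frac{51428}{3}\right) = \frac{2371859360}{3}$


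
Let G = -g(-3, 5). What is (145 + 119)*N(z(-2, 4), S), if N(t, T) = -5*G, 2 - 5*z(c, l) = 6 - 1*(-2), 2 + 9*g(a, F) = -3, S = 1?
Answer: -2200/3 ≈ -733.33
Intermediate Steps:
g(a, F) = -5/9 (g(a, F) = -2/9 + (1/9)*(-3) = -2/9 - 1/3 = -5/9)
G = 5/9 (G = -1*(-5/9) = 5/9 ≈ 0.55556)
z(c, l) = -6/5 (z(c, l) = 2/5 - (6 - 1*(-2))/5 = 2/5 - (6 + 2)/5 = 2/5 - 1/5*8 = 2/5 - 8/5 = -6/5)
N(t, T) = -25/9 (N(t, T) = -5*5/9 = -25/9)
(145 + 119)*N(z(-2, 4), S) = (145 + 119)*(-25/9) = 264*(-25/9) = -2200/3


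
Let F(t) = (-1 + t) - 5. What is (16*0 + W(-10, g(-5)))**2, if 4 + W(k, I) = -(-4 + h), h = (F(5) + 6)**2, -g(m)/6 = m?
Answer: 625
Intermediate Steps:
F(t) = -6 + t
g(m) = -6*m
h = 25 (h = ((-6 + 5) + 6)**2 = (-1 + 6)**2 = 5**2 = 25)
W(k, I) = -25 (W(k, I) = -4 - (-4 + 25) = -4 - 1*21 = -4 - 21 = -25)
(16*0 + W(-10, g(-5)))**2 = (16*0 - 25)**2 = (0 - 25)**2 = (-25)**2 = 625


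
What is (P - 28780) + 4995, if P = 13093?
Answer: -10692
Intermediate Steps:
(P - 28780) + 4995 = (13093 - 28780) + 4995 = -15687 + 4995 = -10692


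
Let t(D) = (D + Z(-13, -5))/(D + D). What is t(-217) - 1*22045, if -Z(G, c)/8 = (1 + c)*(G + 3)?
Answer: -9566993/434 ≈ -22044.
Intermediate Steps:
Z(G, c) = -8*(1 + c)*(3 + G) (Z(G, c) = -8*(1 + c)*(G + 3) = -8*(1 + c)*(3 + G))
t(D) = (-320 + D)/(2*D) (t(D) = (D + (-24 - 24*(-5) - 8*(-13) - 8*(-13)*(-5)))/(D + D) = (D + (-24 + 120 + 104 - 520))/((2*D)) = (D - 320)*(1/(2*D)) = (-320 + D)*(1/(2*D)) = (-320 + D)/(2*D))
t(-217) - 1*22045 = (½)*(-320 - 217)/(-217) - 1*22045 = (½)*(-1/217)*(-537) - 22045 = 537/434 - 22045 = -9566993/434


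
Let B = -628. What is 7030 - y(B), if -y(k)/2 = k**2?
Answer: 795798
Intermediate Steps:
y(k) = -2*k**2
7030 - y(B) = 7030 - (-2)*(-628)**2 = 7030 - (-2)*394384 = 7030 - 1*(-788768) = 7030 + 788768 = 795798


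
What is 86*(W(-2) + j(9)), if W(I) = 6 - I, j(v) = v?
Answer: 1462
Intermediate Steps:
86*(W(-2) + j(9)) = 86*((6 - 1*(-2)) + 9) = 86*((6 + 2) + 9) = 86*(8 + 9) = 86*17 = 1462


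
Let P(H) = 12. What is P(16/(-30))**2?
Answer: 144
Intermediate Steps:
P(16/(-30))**2 = 12**2 = 144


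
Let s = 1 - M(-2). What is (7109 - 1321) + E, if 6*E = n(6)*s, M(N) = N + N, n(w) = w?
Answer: 5793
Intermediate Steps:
M(N) = 2*N
s = 5 (s = 1 - 2*(-2) = 1 - 1*(-4) = 1 + 4 = 5)
E = 5 (E = (6*5)/6 = (⅙)*30 = 5)
(7109 - 1321) + E = (7109 - 1321) + 5 = 5788 + 5 = 5793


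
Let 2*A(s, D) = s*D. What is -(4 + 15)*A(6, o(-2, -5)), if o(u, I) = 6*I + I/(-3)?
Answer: 1615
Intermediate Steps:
o(u, I) = 17*I/3 (o(u, I) = 6*I + I*(-⅓) = 6*I - I/3 = 17*I/3)
A(s, D) = D*s/2 (A(s, D) = (s*D)/2 = (D*s)/2 = D*s/2)
-(4 + 15)*A(6, o(-2, -5)) = -(4 + 15)*(½)*((17/3)*(-5))*6 = -19*(½)*(-85/3)*6 = -19*(-85) = -1*(-1615) = 1615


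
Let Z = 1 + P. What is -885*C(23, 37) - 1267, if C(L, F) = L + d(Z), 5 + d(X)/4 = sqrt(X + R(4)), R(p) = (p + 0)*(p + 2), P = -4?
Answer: -3922 - 3540*sqrt(21) ≈ -20144.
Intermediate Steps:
Z = -3 (Z = 1 - 4 = -3)
R(p) = p*(2 + p)
d(X) = -20 + 4*sqrt(24 + X) (d(X) = -20 + 4*sqrt(X + 4*(2 + 4)) = -20 + 4*sqrt(X + 4*6) = -20 + 4*sqrt(X + 24) = -20 + 4*sqrt(24 + X))
C(L, F) = -20 + L + 4*sqrt(21) (C(L, F) = L + (-20 + 4*sqrt(24 - 3)) = L + (-20 + 4*sqrt(21)) = -20 + L + 4*sqrt(21))
-885*C(23, 37) - 1267 = -885*(-20 + 23 + 4*sqrt(21)) - 1267 = -885*(3 + 4*sqrt(21)) - 1267 = (-2655 - 3540*sqrt(21)) - 1267 = -3922 - 3540*sqrt(21)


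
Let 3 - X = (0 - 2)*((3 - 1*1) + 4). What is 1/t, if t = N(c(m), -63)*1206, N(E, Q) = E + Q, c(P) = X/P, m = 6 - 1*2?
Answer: -2/142911 ≈ -1.3995e-5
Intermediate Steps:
X = 15 (X = 3 - (0 - 2)*((3 - 1*1) + 4) = 3 - (-2)*((3 - 1) + 4) = 3 - (-2)*(2 + 4) = 3 - (-2)*6 = 3 - 1*(-12) = 3 + 12 = 15)
m = 4 (m = 6 - 2 = 4)
c(P) = 15/P
t = -142911/2 (t = (15/4 - 63)*1206 = -237/4*1206 = -142911/2 ≈ -71456.)
1/t = 1/(-142911/2) = -2/142911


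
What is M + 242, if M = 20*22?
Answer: 682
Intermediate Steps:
M = 440
M + 242 = 440 + 242 = 682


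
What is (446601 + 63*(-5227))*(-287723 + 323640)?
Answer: 4213064100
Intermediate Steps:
(446601 + 63*(-5227))*(-287723 + 323640) = (446601 - 329301)*35917 = 117300*35917 = 4213064100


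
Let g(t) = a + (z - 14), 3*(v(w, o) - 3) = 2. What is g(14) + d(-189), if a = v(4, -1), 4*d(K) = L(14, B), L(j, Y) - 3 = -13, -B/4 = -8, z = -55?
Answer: -407/6 ≈ -67.833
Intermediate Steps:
B = 32 (B = -4*(-8) = 32)
L(j, Y) = -10 (L(j, Y) = 3 - 13 = -10)
v(w, o) = 11/3 (v(w, o) = 3 + (⅓)*2 = 3 + ⅔ = 11/3)
d(K) = -5/2 (d(K) = (¼)*(-10) = -5/2)
a = 11/3 ≈ 3.6667
g(t) = -196/3 (g(t) = 11/3 + (-55 - 14) = 11/3 - 69 = -196/3)
g(14) + d(-189) = -196/3 - 5/2 = -407/6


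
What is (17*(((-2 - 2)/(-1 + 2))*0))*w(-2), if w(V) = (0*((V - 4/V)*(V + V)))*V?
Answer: 0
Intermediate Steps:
w(V) = 0 (w(V) = (0*((V - 4/V)*(2*V)))*V = (0*(2*V*(V - 4/V)))*V = 0*V = 0)
(17*(((-2 - 2)/(-1 + 2))*0))*w(-2) = (17*(((-2 - 2)/(-1 + 2))*0))*0 = (17*(-4/1*0))*0 = (17*(-4*1*0))*0 = (17*(-4*0))*0 = (17*0)*0 = 0*0 = 0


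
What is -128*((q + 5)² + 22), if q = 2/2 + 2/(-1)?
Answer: -4864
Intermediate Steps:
q = -1 (q = 2*(½) + 2*(-1) = 1 - 2 = -1)
-128*((q + 5)² + 22) = -128*((-1 + 5)² + 22) = -128*(4² + 22) = -128*(16 + 22) = -128*38 = -4864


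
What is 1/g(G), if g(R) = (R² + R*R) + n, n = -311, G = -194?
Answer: 1/74961 ≈ 1.3340e-5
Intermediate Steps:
g(R) = -311 + 2*R² (g(R) = (R² + R*R) - 311 = (R² + R²) - 311 = 2*R² - 311 = -311 + 2*R²)
1/g(G) = 1/(-311 + 2*(-194)²) = 1/(-311 + 2*37636) = 1/(-311 + 75272) = 1/74961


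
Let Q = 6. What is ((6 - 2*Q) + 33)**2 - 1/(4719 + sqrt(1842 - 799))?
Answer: 16233307503/22267918 + sqrt(1043)/22267918 ≈ 729.00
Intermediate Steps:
((6 - 2*Q) + 33)**2 - 1/(4719 + sqrt(1842 - 799)) = ((6 - 2*6) + 33)**2 - 1/(4719 + sqrt(1842 - 799)) = ((6 - 12) + 33)**2 - 1/(4719 + sqrt(1043)) = (-6 + 33)**2 - 1/(4719 + sqrt(1043)) = 27**2 - 1/(4719 + sqrt(1043)) = 729 - 1/(4719 + sqrt(1043))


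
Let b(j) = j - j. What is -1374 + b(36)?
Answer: -1374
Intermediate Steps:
b(j) = 0
-1374 + b(36) = -1374 + 0 = -1374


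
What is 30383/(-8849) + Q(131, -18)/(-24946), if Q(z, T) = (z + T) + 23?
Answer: -379568891/110373577 ≈ -3.4389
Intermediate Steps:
Q(z, T) = 23 + T + z (Q(z, T) = (T + z) + 23 = 23 + T + z)
30383/(-8849) + Q(131, -18)/(-24946) = 30383/(-8849) + (23 - 18 + 131)/(-24946) = 30383*(-1/8849) + 136*(-1/24946) = -30383/8849 - 68/12473 = -379568891/110373577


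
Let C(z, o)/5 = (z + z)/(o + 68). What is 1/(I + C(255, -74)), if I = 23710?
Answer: 1/23285 ≈ 4.2946e-5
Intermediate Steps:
C(z, o) = 10*z/(68 + o) (C(z, o) = 5*((z + z)/(o + 68)) = 5*((2*z)/(68 + o)) = 5*(2*z/(68 + o)) = 10*z/(68 + o))
1/(I + C(255, -74)) = 1/(23710 + 10*255/(68 - 74)) = 1/(23710 + 10*255/(-6)) = 1/(23710 + 10*255*(-⅙)) = 1/(23710 - 425) = 1/23285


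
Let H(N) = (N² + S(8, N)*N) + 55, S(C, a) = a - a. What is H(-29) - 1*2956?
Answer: -2060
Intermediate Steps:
S(C, a) = 0
H(N) = 55 + N² (H(N) = (N² + 0*N) + 55 = (N² + 0) + 55 = N² + 55 = 55 + N²)
H(-29) - 1*2956 = (55 + (-29)²) - 1*2956 = (55 + 841) - 2956 = 896 - 2956 = -2060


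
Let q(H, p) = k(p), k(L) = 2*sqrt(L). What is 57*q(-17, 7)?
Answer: 114*sqrt(7) ≈ 301.62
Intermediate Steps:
q(H, p) = 2*sqrt(p)
57*q(-17, 7) = 57*(2*sqrt(7)) = 114*sqrt(7)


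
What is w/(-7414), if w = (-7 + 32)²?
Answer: -625/7414 ≈ -0.084300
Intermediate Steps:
w = 625 (w = 25² = 625)
w/(-7414) = 625/(-7414) = 625*(-1/7414) = -625/7414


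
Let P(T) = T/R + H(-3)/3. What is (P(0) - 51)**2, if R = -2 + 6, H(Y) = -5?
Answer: 24964/9 ≈ 2773.8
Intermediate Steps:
R = 4
P(T) = -5/3 + T/4 (P(T) = T/4 - 5/3 = -5/3 + T/4)
(P(0) - 51)**2 = ((-5/3 + (1/4)*0) - 51)**2 = ((-5/3 + 0) - 51)**2 = (-5/3 - 51)**2 = (-158/3)**2 = 24964/9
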